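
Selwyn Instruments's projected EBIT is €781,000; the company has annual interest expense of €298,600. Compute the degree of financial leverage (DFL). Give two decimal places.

1.62

Interest = €298,600.00.
Degree of financial leverage = EBIT / (EBIT − interest) = €781,000 / €482,400.00 = 1.6190.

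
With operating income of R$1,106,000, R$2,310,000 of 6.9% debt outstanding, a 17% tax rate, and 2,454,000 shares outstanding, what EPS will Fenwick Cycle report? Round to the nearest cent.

Interest = R$159,390.00, so EBT = R$1,106,000 − R$159,390.00 = R$946,610.00.
Net income = R$946,610.00 × (1 − 0.17) = R$785,686.30.
Per share: R$785,686.30 / 2,454,000 shares = R$0.32.

R$0.32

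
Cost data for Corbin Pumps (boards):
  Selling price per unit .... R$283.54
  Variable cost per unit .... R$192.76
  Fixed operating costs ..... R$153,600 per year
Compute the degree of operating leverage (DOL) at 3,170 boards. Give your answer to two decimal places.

Contribution at this volume is 3,170 × R$90.78 = R$287,772.60.
EBIT = R$287,772.60 − R$153,600 = R$134,172.60.
Degree of operating leverage = R$287,772.60 / R$134,172.60 = 2.1448.

2.14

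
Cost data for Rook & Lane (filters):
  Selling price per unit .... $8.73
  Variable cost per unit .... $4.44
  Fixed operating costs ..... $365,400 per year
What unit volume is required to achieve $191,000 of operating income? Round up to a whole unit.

Unit CM = price − variable cost = $8.73 − $4.44 = $4.29.
Required volume = (fixed costs + target profit) ÷ CM = ($365,400 + $191,000) ÷ $4.29 = 129,696.97, so 129,697 filters.

129,697 filters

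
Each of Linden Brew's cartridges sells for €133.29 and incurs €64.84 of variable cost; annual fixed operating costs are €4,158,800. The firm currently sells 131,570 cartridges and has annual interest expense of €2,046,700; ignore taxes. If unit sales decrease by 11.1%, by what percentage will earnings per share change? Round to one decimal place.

-35.7%

Contribution at this volume is 131,570 × €68.45 = €9,005,966.50.
Operating income = contribution − fixed costs = €9,005,966.50 − €4,158,800 = €4,847,166.50.
Interest = €2,046,700.00, so EBIT − I = €2,800,466.50.
DCL = total CM / (EBIT − I) = €9,005,966.50 / €2,800,466.50 = 3.2159.
EPS therefore changes by 3.2159 × (-11.1%) = -35.7%.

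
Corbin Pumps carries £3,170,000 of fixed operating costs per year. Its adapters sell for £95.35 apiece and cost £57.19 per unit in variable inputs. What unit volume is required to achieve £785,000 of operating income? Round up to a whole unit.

103,643 adapters

Unit CM = price − variable cost = £95.35 − £57.19 = £38.16.
Need Q such that Q × £38.16 − £3,170,000 = £785,000, i.e. Q = £3,955,000 / £38.16 = 103,642.56 → 103,643.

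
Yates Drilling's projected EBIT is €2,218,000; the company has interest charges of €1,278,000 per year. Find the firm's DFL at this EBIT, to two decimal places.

Interest = €1,278,000.00.
Degree of financial leverage = EBIT / (EBIT − interest) = €2,218,000 / €940,000.00 = 2.3596.

2.36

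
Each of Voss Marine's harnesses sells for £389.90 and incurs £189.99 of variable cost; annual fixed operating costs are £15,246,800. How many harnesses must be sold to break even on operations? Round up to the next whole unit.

76,269 harnesses

Each unit contributes £389.90 − £189.99 = £199.91.
Units to break even: £15,246,800 ÷ £199.91 = 76,268.32, rounded up to 76,269.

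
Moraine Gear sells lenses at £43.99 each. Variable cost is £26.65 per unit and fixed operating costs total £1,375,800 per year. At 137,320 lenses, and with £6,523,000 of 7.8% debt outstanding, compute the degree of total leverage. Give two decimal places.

4.80

At 137,320 units, contribution = 137,320 × £17.34 = £2,381,128.80.
Subtracting fixed costs: EBIT = £2,381,128.80 − £1,375,800 = £1,005,328.80. Interest = £508,794.00.
DOL = £2,381,128.80 ÷ £1,005,328.80 = 2.3685; DFL = £1,005,328.80 ÷ £496,534.80 = 2.0247.
Combined leverage = 2.3685 × 2.0247 = 4.7955.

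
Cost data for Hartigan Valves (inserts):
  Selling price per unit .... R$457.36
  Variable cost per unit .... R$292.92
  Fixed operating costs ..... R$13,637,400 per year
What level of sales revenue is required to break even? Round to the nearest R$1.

Contribution margin per unit = R$457.36 − R$292.92 = R$164.44, a CM ratio of R$164.44 ÷ R$457.36 = 0.3595.
Break-even sales = FC ÷ CM ratio = R$13,637,400 × R$457.36 / R$164.44 = R$37,929,952.

R$37,929,952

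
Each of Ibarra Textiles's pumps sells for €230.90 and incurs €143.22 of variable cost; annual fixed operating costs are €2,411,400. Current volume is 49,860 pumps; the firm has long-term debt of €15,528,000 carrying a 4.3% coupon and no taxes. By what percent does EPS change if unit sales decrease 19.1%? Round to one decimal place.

-64.6%

At 49,860 units, contribution = 49,860 × €87.68 = €4,371,724.80.
Operating income = contribution − fixed costs = €4,371,724.80 − €2,411,400 = €1,960,324.80.
Interest = €667,704.00, so EBIT − I = €1,292,620.80.
DCL = total CM / (EBIT − I) = €4,371,724.80 / €1,292,620.80 = 3.3821.
EPS therefore changes by 3.3821 × (-19.1%) = -64.6%.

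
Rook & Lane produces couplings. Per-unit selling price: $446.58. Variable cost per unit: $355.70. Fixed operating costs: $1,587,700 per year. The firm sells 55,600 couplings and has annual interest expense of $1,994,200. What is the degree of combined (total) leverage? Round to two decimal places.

Total contribution margin = 55,600 × $90.88 = $5,052,928.00.
Subtracting fixed costs: EBIT = $5,052,928.00 − $1,587,700 = $3,465,228.00. Interest = $1,994,200.00, so EBIT − I = $1,471,028.00.
DCL = contribution ÷ (EBIT − I) = $5,052,928.00 ÷ $1,471,028.00 = 3.4350.

3.43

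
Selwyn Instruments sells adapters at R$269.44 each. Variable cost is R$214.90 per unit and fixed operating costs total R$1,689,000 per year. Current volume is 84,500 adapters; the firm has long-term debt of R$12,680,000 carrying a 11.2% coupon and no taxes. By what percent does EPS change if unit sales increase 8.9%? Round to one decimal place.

+27.4%

Total contribution margin = 84,500 × R$54.54 = R$4,608,630.00.
EBIT = R$4,608,630.00 − R$1,689,000 = R$2,919,630.00.
After interest of R$1,420,160.00, pre-tax earnings = R$1,499,470.00.
DCL = total CM / (EBIT − I) = R$4,608,630.00 / R$1,499,470.00 = 3.0735.
%ΔEPS = DCL × %ΔSales = 3.0735 × +8.9% = +27.4%.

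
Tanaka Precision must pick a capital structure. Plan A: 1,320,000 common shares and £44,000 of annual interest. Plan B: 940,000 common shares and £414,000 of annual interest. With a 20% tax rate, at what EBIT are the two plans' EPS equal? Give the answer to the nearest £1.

£1,329,263

At indifference, (EBIT − 44,000)(1 − t)/1,320,000 = (EBIT − 414,000)(1 − t)/940,000.
Cancelling (1 − t) and cross-multiplying: 940,000·(EBIT − 44,000) = 1,320,000·(EBIT − 414,000).
Solving, EBIT = (414,000·1,320,000 − 44,000·940,000) / (1,320,000 − 940,000) = 505,120,000,000 / 380,000 = 1,329,263.16.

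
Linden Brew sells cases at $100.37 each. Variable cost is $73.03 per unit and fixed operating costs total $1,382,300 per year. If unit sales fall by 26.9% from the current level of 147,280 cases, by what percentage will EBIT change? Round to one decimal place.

-41.0%

At 147,280 units, contribution = 147,280 × $27.34 = $4,026,635.20.
EBIT = $4,026,635.20 − $1,382,300 = $2,644,335.20.
Degree of operating leverage = $4,026,635.20 / $2,644,335.20 = 1.5227.
%ΔEBIT = DOL × %ΔSales = 1.5227 × -26.9% = -41.0%.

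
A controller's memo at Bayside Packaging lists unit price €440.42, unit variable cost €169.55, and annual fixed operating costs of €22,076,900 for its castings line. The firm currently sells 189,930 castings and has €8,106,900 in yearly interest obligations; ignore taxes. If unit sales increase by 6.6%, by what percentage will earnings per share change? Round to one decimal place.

Total contribution margin = 189,930 × €270.87 = €51,446,339.10.
EBIT = €51,446,339.10 − €22,076,900 = €29,369,439.10.
After interest of €8,106,900.00, pre-tax earnings = €21,262,539.10.
DCL = total CM / (EBIT − I) = €51,446,339.10 / €21,262,539.10 = 2.4196.
EPS therefore changes by 2.4196 × (+6.6%) = +16.0%.

+16.0%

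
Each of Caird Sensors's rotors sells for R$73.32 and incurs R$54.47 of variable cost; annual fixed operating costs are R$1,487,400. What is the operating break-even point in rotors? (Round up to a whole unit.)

Each unit contributes R$73.32 − R$54.47 = R$18.85.
Break-even volume = fixed costs ÷ CM per unit = R$1,487,400 ÷ R$18.85 = 78,907.16, so 78,908 rotors.

78,908 rotors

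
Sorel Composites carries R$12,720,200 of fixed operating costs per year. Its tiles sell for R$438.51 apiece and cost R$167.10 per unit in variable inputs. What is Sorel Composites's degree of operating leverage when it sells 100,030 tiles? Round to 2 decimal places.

1.88

At 100,030 units, contribution = 100,030 × R$271.41 = R$27,149,142.30.
Subtracting fixed costs: EBIT = R$27,149,142.30 − R$12,720,200 = R$14,428,942.30.
Degree of operating leverage = R$27,149,142.30 / R$14,428,942.30 = 1.8816.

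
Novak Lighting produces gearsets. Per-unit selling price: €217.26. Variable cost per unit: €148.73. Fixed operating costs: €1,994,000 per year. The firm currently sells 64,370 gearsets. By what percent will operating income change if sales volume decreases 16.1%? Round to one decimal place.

-29.4%

Total contribution margin = 64,370 × €68.53 = €4,411,276.10.
Operating income = contribution − fixed costs = €4,411,276.10 − €1,994,000 = €2,417,276.10.
DOL = contribution ÷ EBIT = €4,411,276.10 ÷ €2,417,276.10 = 1.8249.
Operating income changes by 1.8249 × -16.1% = -29.4%.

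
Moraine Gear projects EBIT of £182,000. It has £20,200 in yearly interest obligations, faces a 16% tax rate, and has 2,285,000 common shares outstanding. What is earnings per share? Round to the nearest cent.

£0.06

Pre-tax income = £182,000 − £20,200.00 = £161,800.00.
After tax at 16%: net income = £161,800.00 × 0.84 = £135,912.00.
EPS = £135,912.00 ÷ 2,285,000 = £0.06.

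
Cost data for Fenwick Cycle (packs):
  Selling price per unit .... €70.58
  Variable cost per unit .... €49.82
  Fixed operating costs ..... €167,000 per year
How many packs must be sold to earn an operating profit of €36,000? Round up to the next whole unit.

9,779 packs

Unit CM = price − variable cost = €70.58 − €49.82 = €20.76.
Need Q such that Q × €20.76 − €167,000 = €36,000, i.e. Q = €203,000 / €20.76 = 9,778.42 → 9,779.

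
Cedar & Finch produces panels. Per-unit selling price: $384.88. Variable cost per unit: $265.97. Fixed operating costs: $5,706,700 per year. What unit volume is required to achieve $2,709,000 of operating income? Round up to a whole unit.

70,774 panels

Each unit contributes $384.88 − $265.97 = $118.91.
Required volume = (fixed costs + target profit) ÷ CM = ($5,706,700 + $2,709,000) ÷ $118.91 = 70,773.69, so 70,774 panels.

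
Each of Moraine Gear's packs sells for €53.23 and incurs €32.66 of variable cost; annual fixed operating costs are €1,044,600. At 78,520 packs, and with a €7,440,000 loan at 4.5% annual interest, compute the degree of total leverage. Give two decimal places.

6.85

At 78,520 units, contribution = 78,520 × €20.57 = €1,615,156.40.
Operating income = contribution − fixed costs = €1,615,156.40 − €1,044,600 = €570,556.40. Interest = €334,800.00.
DOL = €1,615,156.40 ÷ €570,556.40 = 2.8308; DFL = €570,556.40 ÷ €235,756.40 = 2.4201.
DCL = DOL × DFL = 2.8308 × 2.4201 = 6.8508.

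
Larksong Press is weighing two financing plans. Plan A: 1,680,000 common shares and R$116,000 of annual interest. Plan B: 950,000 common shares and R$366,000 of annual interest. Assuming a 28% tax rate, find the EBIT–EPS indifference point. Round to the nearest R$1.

R$691,342

Set EPS_A = EPS_B: (EBIT − R$116,000)(1 − 0.28) ÷ 1,680,000 = (EBIT − R$366,000)(1 − 0.28) ÷ 950,000.
Cancelling (1 − t) and cross-multiplying: 950,000·(EBIT − 116,000) = 1,680,000·(EBIT − 366,000).
EBIT × (1,680,000 − 950,000) = 366,000 × 1,680,000 − 116,000 × 950,000 = 504,680,000,000, so EBIT = 504,680,000,000 ÷ 730,000 = 691,342.47.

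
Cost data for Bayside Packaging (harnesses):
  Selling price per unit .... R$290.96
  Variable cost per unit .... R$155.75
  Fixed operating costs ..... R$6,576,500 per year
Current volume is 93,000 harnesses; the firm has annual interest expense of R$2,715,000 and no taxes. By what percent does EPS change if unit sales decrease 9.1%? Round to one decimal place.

Total contribution margin = 93,000 × R$135.21 = R$12,574,530.00.
EBIT = R$12,574,530.00 − R$6,576,500 = R$5,998,030.00.
Interest = R$2,715,000.00, so EBIT − I = R$3,283,030.00.
DCL = total CM / (EBIT − I) = R$12,574,530.00 / R$3,283,030.00 = 3.8302.
EPS therefore changes by 3.8302 × (-9.1%) = -34.9%.

-34.9%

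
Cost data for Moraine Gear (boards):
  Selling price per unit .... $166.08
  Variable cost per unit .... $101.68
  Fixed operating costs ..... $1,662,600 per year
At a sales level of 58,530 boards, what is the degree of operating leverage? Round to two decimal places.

Total contribution margin = 58,530 × $64.40 = $3,769,332.00.
EBIT = $3,769,332.00 − $1,662,600 = $2,106,732.00.
Degree of operating leverage = $3,769,332.00 / $2,106,732.00 = 1.7892.

1.79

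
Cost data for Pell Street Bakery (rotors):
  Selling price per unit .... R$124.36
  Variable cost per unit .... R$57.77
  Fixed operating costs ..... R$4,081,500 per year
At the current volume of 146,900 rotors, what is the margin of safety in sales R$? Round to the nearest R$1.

Each unit contributes R$124.36 − R$57.77 = R$66.59. Break-even units = R$4,081,500 ÷ R$66.59 = 61,292.99; break-even revenue = 61,292.99 × R$124.36 = R$7,622,395.86.
Current sales = 146,900 × R$124.36 = R$18,268,484.00.
Margin of safety = R$18,268,484.00 − R$7,622,395.86 = R$10,646,088.

R$10,646,088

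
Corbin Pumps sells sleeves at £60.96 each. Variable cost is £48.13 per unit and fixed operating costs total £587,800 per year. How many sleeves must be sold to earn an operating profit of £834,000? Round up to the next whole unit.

110,819 sleeves

Contribution margin per unit = £60.96 − £48.13 = £12.83.
Units = (FC + target) / CM = (£587,800 + £834,000) / £12.83 = 110,818.39, so 110,819 sleeves.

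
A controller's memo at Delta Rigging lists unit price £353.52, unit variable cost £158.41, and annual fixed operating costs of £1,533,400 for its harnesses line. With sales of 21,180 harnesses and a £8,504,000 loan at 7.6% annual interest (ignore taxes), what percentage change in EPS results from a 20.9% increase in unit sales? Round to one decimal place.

+44.2%

At 21,180 units, contribution = 21,180 × £195.11 = £4,132,429.80.
Operating income = contribution − fixed costs = £4,132,429.80 − £1,533,400 = £2,599,029.80.
After interest of £646,304.00, pre-tax earnings = £1,952,725.80.
DCL = total CM / (EBIT − I) = £4,132,429.80 / £1,952,725.80 = 2.1162.
%ΔEPS = DCL × %ΔSales = 2.1162 × +20.9% = +44.2%.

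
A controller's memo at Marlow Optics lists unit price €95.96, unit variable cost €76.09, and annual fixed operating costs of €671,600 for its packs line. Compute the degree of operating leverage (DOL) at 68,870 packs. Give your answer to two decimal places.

Total contribution margin = 68,870 × €19.87 = €1,368,446.90.
Operating income = contribution − fixed costs = €1,368,446.90 − €671,600 = €696,846.90.
DOL = contribution ÷ EBIT = €1,368,446.90 ÷ €696,846.90 = 1.9638.

1.96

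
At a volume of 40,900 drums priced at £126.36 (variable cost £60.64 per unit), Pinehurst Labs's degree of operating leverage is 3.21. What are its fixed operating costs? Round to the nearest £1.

£1,850,581

Total contribution margin = 40,900 × £65.72 = £2,687,948.00.
Since DOL = CM ÷ EBIT, EBIT = £2,687,948.00 ÷ 3.21 = £837,366.98.
Fixed costs = CM − EBIT = £2,687,948.00 − £837,366.98 = £1,850,581.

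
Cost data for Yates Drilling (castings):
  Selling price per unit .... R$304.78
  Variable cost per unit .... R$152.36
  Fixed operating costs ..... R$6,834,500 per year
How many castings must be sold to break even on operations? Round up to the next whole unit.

Unit CM = price − variable cost = R$304.78 − R$152.36 = R$152.42.
Break-even Q = R$6,834,500 / R$152.42 = 44,839.92 → 44,840 castings.

44,840 castings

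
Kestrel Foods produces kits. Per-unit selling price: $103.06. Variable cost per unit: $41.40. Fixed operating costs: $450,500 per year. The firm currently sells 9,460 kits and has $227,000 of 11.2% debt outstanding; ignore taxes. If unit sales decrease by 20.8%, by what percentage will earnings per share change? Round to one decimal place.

Total contribution margin = 9,460 × $61.66 = $583,303.60.
Subtracting fixed costs: EBIT = $583,303.60 − $450,500 = $132,803.60.
After interest of $25,424.00, pre-tax earnings = $107,379.60.
DCL = total CM / (EBIT − I) = $583,303.60 / $107,379.60 = 5.4322.
EPS therefore changes by 5.4322 × (-20.8%) = -113.0%.

-113.0%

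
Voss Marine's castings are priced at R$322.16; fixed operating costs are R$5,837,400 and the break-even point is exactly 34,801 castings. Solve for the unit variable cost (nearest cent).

R$154.42

At break-even, FC = Q × (P − VC), so P − VC = R$5,837,400 ÷ 34,801 = R$167.7366.
Variable cost per unit = R$322.16 − R$167.7366 = R$154.42.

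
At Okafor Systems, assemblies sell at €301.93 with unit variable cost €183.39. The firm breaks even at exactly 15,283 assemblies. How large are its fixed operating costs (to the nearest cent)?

€1,811,646.82

Each unit contributes €301.93 − €183.39 = €118.54.
Fixed costs = break-even units × CM = 15,283 × €118.54 = €1,811,646.82.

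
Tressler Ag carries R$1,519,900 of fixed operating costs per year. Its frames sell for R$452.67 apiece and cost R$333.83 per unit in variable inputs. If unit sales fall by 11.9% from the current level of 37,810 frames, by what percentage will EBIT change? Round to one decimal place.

-18.0%

At 37,810 units, contribution = 37,810 × R$118.84 = R$4,493,340.40.
Operating income = contribution − fixed costs = R$4,493,340.40 − R$1,519,900 = R$2,973,440.40.
Degree of operating leverage = R$4,493,340.40 / R$2,973,440.40 = 1.5112.
%ΔEBIT = DOL × %ΔSales = 1.5112 × -11.9% = -18.0%.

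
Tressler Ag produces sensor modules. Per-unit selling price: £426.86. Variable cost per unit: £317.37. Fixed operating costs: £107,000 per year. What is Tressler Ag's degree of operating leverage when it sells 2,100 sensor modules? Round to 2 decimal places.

Total contribution margin = 2,100 × £109.49 = £229,929.00.
EBIT = £229,929.00 − £107,000 = £122,929.00.
So DOL = total CM / EBIT = £229,929.00 / £122,929.00 = 1.8704.

1.87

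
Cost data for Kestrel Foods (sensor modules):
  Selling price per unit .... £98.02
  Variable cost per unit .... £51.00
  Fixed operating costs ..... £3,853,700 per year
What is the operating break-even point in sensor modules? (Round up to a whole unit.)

81,959 sensor modules

Contribution margin per unit = £98.02 − £51.00 = £47.02.
Break-even Q = £3,853,700 / £47.02 = 81,958.74 → 81,959 sensor modules.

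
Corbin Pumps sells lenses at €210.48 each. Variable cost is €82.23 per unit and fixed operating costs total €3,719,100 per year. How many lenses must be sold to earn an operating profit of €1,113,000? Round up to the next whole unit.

Unit CM = price − variable cost = €210.48 − €82.23 = €128.25.
Need Q such that Q × €128.25 − €3,719,100 = €1,113,000, i.e. Q = €4,832,100 / €128.25 = 37,677.19 → 37,678.

37,678 lenses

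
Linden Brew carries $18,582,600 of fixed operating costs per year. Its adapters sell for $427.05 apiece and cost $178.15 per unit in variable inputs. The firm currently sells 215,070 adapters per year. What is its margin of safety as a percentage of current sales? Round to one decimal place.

Unit CM = price − variable cost = $427.05 − $178.15 = $248.90. Break-even units = $18,582,600 ÷ $248.90 = 74,658.90; break-even revenue = 74,658.90 × $427.05 = $31,883,082.88.
Actual sales revenue = 215,070 × $427.05 = $91,845,643.50.
Margin of safety = ($91,845,643.50 − $31,883,082.88) ÷ $91,845,643.50 = 65.3%.

65.3%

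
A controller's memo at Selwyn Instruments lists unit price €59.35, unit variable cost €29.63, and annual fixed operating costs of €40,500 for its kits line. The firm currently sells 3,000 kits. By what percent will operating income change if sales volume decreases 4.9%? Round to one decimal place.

Contribution at this volume is 3,000 × €29.72 = €89,160.00.
EBIT = €89,160.00 − €40,500 = €48,660.00.
So DOL = total CM / EBIT = €89,160.00 / €48,660.00 = 1.8323.
%ΔEBIT = DOL × %ΔSales = 1.8323 × -4.9% = -9.0%.

-9.0%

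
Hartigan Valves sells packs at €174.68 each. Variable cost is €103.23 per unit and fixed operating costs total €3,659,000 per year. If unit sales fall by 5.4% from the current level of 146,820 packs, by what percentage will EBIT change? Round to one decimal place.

-8.3%

At 146,820 units, contribution = 146,820 × €71.45 = €10,490,289.00.
Subtracting fixed costs: EBIT = €10,490,289.00 − €3,659,000 = €6,831,289.00.
DOL = contribution ÷ EBIT = €10,490,289.00 ÷ €6,831,289.00 = 1.5356.
%ΔEBIT = DOL × %ΔSales = 1.5356 × -5.4% = -8.3%.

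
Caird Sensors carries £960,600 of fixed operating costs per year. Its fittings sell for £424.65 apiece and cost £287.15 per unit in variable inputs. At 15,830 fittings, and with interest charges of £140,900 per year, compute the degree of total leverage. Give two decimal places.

2.02

At 15,830 units, contribution = 15,830 × £137.50 = £2,176,625.00.
Operating income = contribution − fixed costs = £2,176,625.00 − £960,600 = £1,216,025.00. Interest = £140,900.00.
DOL = £2,176,625.00 ÷ £1,216,025.00 = 1.7900; DFL = £1,216,025.00 ÷ £1,075,125.00 = 1.1311.
Combined leverage = 1.7900 × 1.1311 = 2.0247.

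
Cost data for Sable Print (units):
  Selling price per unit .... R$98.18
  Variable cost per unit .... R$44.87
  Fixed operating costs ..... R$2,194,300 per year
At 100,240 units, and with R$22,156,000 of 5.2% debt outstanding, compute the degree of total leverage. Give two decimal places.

Total contribution margin = 100,240 × R$53.31 = R$5,343,794.40.
EBIT = R$5,343,794.40 − R$2,194,300 = R$3,149,494.40. Interest = R$1,152,112.00.
DOL = R$5,343,794.40 ÷ R$3,149,494.40 = 1.6967; DFL = R$3,149,494.40 ÷ R$1,997,382.40 = 1.5768.
Combined leverage = 1.6967 × 1.5768 = 2.6754.

2.68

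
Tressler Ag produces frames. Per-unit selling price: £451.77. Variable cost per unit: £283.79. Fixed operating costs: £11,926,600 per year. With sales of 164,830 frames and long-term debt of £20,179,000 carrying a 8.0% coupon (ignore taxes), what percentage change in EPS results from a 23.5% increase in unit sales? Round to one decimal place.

+46.0%

At 164,830 units, contribution = 164,830 × £167.98 = £27,688,143.40.
Subtracting fixed costs: EBIT = £27,688,143.40 − £11,926,600 = £15,761,543.40.
After interest of £1,614,320.00, pre-tax earnings = £14,147,223.40.
Degree of combined leverage = contribution ÷ (EBIT − I) = £27,688,143.40 ÷ £14,147,223.40 = 1.9571.
EPS therefore changes by 1.9571 × (+23.5%) = +46.0%.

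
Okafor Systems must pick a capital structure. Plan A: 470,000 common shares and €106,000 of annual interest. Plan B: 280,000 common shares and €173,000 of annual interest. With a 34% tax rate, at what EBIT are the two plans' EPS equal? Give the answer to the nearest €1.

Set EPS_A = EPS_B: (EBIT − €106,000)(1 − 0.34) ÷ 470,000 = (EBIT − €173,000)(1 − 0.34) ÷ 280,000.
Cancelling (1 − t) and cross-multiplying: 280,000·(EBIT − 106,000) = 470,000·(EBIT − 173,000).
EBIT × (470,000 − 280,000) = 173,000 × 470,000 − 106,000 × 280,000 = 51,630,000,000, so EBIT = 51,630,000,000 ÷ 190,000 = 271,736.84.

€271,737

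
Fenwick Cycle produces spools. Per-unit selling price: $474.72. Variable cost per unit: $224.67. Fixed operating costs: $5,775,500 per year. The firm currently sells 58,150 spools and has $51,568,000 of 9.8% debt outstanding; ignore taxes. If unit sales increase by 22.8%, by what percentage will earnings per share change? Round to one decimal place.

At 58,150 units, contribution = 58,150 × $250.05 = $14,540,407.50.
Subtracting fixed costs: EBIT = $14,540,407.50 − $5,775,500 = $8,764,907.50.
Interest = $5,053,664.00, so EBIT − I = $3,711,243.50.
DCL = total CM / (EBIT − I) = $14,540,407.50 / $3,711,243.50 = 3.9179.
EPS therefore changes by 3.9179 × (+22.8%) = +89.3%.

+89.3%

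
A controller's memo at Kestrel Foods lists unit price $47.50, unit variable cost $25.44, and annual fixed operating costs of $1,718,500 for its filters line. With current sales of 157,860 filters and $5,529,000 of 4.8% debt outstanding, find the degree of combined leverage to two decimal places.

2.32

Contribution at this volume is 157,860 × $22.06 = $3,482,391.60.
EBIT = $3,482,391.60 − $1,718,500 = $1,763,891.60. Interest = $265,392.00.
DOL = $3,482,391.60 ÷ $1,763,891.60 = 1.9743; DFL = $1,763,891.60 ÷ $1,498,499.60 = 1.1771.
Combined leverage = 1.9743 × 1.1771 = 2.3239.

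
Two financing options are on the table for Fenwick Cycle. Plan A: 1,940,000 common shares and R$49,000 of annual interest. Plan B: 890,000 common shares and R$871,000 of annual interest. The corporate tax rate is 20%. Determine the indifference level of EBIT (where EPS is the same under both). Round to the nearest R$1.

R$1,567,743

At indifference, (EBIT − 49,000)(1 − t)/1,940,000 = (EBIT − 871,000)(1 − t)/890,000.
The (1 − t) factor cancels: (EBIT − 49,000) × 890,000 = (EBIT − 871,000) × 1,940,000.
Solving, EBIT = (871,000·1,940,000 − 49,000·890,000) / (1,940,000 − 890,000) = 1,646,130,000,000 / 1,050,000 = 1,567,742.86.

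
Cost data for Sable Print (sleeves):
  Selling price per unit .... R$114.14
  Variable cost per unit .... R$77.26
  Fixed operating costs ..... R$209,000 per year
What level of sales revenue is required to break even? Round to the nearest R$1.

R$646,835

Contribution margin per unit = R$114.14 − R$77.26 = R$36.88, a CM ratio of R$36.88 ÷ R$114.14 = 0.3231.
Break-even sales = FC ÷ CM ratio = R$209,000 × R$114.14 / R$36.88 = R$646,835.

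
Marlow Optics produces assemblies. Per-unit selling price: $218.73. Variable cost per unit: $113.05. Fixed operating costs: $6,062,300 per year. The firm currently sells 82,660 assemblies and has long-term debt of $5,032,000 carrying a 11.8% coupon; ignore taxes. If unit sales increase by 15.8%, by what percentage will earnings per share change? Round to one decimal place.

+66.4%

Total contribution margin = 82,660 × $105.68 = $8,735,508.80.
EBIT = $8,735,508.80 − $6,062,300 = $2,673,208.80.
Interest = $593,776.00, so EBIT − I = $2,079,432.80.
DCL = total CM / (EBIT − I) = $8,735,508.80 / $2,079,432.80 = 4.2009.
%ΔEPS = DCL × %ΔSales = 4.2009 × +15.8% = +66.4%.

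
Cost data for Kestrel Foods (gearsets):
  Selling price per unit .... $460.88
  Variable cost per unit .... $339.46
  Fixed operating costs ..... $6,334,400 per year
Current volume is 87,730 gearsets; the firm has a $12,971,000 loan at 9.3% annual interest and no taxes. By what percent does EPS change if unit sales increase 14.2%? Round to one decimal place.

Contribution at this volume is 87,730 × $121.42 = $10,652,176.60.
EBIT = $10,652,176.60 − $6,334,400 = $4,317,776.60.
Interest = $1,206,303.00, so EBIT − I = $3,111,473.60.
Degree of combined leverage = contribution ÷ (EBIT − I) = $10,652,176.60 ÷ $3,111,473.60 = 3.4235.
EPS therefore changes by 3.4235 × (+14.2%) = +48.6%.

+48.6%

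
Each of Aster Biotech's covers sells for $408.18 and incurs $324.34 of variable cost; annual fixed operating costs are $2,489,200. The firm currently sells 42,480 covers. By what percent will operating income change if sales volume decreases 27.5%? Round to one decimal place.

At 42,480 units, contribution = 42,480 × $83.84 = $3,561,523.20.
Operating income = contribution − fixed costs = $3,561,523.20 − $2,489,200 = $1,072,323.20.
DOL = contribution ÷ EBIT = $3,561,523.20 ÷ $1,072,323.20 = 3.3213.
%ΔEBIT = DOL × %ΔSales = 3.3213 × -27.5% = -91.3%.

-91.3%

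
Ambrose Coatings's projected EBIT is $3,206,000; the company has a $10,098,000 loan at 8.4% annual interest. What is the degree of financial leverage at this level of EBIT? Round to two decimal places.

1.36

Interest = $848,232.00.
DFL = EBIT ÷ (EBIT − I) = $3,206,000 ÷ ($3,206,000 − $848,232.00) = $3,206,000 ÷ $2,357,768.00 = 1.3598.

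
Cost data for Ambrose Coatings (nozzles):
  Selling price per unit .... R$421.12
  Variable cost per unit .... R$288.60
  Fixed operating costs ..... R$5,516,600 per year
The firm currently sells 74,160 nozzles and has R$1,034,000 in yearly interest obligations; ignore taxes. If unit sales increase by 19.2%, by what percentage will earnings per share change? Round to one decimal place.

+57.6%

Contribution at this volume is 74,160 × R$132.52 = R$9,827,683.20.
Subtracting fixed costs: EBIT = R$9,827,683.20 − R$5,516,600 = R$4,311,083.20.
Interest = R$1,034,000.00, so EBIT − I = R$3,277,083.20.
DCL = total CM / (EBIT − I) = R$9,827,683.20 / R$3,277,083.20 = 2.9989.
%ΔEPS = DCL × %ΔSales = 2.9989 × +19.2% = +57.6%.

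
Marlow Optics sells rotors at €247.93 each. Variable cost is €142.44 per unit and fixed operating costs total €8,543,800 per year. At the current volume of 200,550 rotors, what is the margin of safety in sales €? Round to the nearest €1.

€29,642,123

Contribution margin per unit = €247.93 − €142.44 = €105.49. Break-even units = €8,543,800 ÷ €105.49 = 80,991.56; break-even revenue = 80,991.56 × €247.93 = €20,080,238.26.
Current sales = 200,550 × €247.93 = €49,722,361.50.
Margin of safety = €49,722,361.50 − €20,080,238.26 = €29,642,123.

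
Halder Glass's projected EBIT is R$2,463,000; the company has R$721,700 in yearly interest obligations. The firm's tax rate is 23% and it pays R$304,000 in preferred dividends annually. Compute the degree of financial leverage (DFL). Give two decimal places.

1.83

Annual interest charges come to R$721,700.00.
Pre-tax preferred-dividend burden = R$304,000 ÷ (1 − 0.23) = R$394,805.19.
DFL = EBIT ÷ [EBIT − I − D_p/(1−t)] = R$2,463,000 ÷ [R$2,463,000 − R$721,700.00 − R$394,805.19] = R$2,463,000 ÷ R$1,346,494.81 = 1.8292.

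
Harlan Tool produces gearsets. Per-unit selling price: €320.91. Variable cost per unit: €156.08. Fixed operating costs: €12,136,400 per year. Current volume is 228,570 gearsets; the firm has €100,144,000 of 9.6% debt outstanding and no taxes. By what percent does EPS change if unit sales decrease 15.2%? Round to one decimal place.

At 228,570 units, contribution = 228,570 × €164.83 = €37,675,193.10.
Subtracting fixed costs: EBIT = €37,675,193.10 − €12,136,400 = €25,538,793.10.
After interest of €9,613,824.00, pre-tax earnings = €15,924,969.10.
DCL = total CM / (EBIT − I) = €37,675,193.10 / €15,924,969.10 = 2.3658.
%ΔEPS = DCL × %ΔSales = 2.3658 × -15.2% = -36.0%.

-36.0%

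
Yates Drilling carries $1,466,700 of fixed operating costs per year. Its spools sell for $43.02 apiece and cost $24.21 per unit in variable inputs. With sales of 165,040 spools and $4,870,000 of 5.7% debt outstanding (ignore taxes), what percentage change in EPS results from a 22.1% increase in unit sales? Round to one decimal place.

Contribution at this volume is 165,040 × $18.81 = $3,104,402.40.
EBIT = $3,104,402.40 − $1,466,700 = $1,637,702.40.
After interest of $277,590.00, pre-tax earnings = $1,360,112.40.
Degree of combined leverage = contribution ÷ (EBIT − I) = $3,104,402.40 ÷ $1,360,112.40 = 2.2825.
EPS therefore changes by 2.2825 × (+22.1%) = +50.4%.

+50.4%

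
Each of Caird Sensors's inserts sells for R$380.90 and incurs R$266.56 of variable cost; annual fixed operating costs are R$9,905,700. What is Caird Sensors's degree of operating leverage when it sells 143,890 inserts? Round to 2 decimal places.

2.51

Total contribution margin = 143,890 × R$114.34 = R$16,452,382.60.
Subtracting fixed costs: EBIT = R$16,452,382.60 − R$9,905,700 = R$6,546,682.60.
Degree of operating leverage = R$16,452,382.60 / R$6,546,682.60 = 2.5131.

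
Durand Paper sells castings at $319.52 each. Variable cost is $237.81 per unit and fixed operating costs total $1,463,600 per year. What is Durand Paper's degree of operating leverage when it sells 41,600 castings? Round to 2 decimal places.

At 41,600 units, contribution = 41,600 × $81.71 = $3,399,136.00.
Operating income = contribution − fixed costs = $3,399,136.00 − $1,463,600 = $1,935,536.00.
Degree of operating leverage = $3,399,136.00 / $1,935,536.00 = 1.7562.

1.76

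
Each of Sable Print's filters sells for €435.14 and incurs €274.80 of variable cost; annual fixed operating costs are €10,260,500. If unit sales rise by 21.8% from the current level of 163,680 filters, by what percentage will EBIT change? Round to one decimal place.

At 163,680 units, contribution = 163,680 × €160.34 = €26,244,451.20.
Operating income = contribution − fixed costs = €26,244,451.20 − €10,260,500 = €15,983,951.20.
Degree of operating leverage = €26,244,451.20 / €15,983,951.20 = 1.6419.
So EBIT moves 1.6419 × (+21.8%) = +35.8%.

+35.8%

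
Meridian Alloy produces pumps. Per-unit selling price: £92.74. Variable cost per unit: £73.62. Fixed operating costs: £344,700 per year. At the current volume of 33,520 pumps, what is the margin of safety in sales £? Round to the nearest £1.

£1,436,706

Unit CM = price − variable cost = £92.74 − £73.62 = £19.12. Break-even units = £344,700 ÷ £19.12 = 18,028.24; break-even revenue = 18,028.24 × £92.74 = £1,671,939.23.
Current sales = 33,520 × £92.74 = £3,108,644.80.
Margin of safety = £3,108,644.80 − £1,671,939.23 = £1,436,706.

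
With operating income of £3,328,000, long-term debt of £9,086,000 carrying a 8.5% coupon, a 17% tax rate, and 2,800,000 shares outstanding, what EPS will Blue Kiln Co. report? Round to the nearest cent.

£0.76

Interest = £772,310.00, so EBT = £3,328,000 − £772,310.00 = £2,555,690.00.
After tax at 17%: net income = £2,555,690.00 × 0.83 = £2,121,222.70.
EPS = £2,121,222.70 ÷ 2,800,000 = £0.76.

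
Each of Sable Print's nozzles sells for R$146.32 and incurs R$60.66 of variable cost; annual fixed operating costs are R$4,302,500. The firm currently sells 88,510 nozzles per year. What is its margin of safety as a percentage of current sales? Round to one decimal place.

Unit CM = price − variable cost = R$146.32 − R$60.66 = R$85.66. Break-even units = R$4,302,500 ÷ R$85.66 = 50,227.64; break-even revenue = 50,227.64 × R$146.32 = R$7,349,308.90.
Actual sales revenue = 88,510 × R$146.32 = R$12,950,783.20.
Margin of safety = (R$12,950,783.20 − R$7,349,308.90) ÷ R$12,950,783.20 = 43.3%.

43.3%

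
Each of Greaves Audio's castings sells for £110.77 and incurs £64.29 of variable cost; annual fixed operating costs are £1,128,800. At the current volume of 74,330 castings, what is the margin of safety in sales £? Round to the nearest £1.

Each unit contributes £110.77 − £64.29 = £46.48. Break-even units = £1,128,800 ÷ £46.48 = 24,285.71; break-even revenue = 24,285.71 × £110.77 = £2,690,128.57.
Actual sales revenue = 74,330 × £110.77 = £8,233,534.10.
Margin of safety = £8,233,534.10 − £2,690,128.57 = £5,543,406.

£5,543,406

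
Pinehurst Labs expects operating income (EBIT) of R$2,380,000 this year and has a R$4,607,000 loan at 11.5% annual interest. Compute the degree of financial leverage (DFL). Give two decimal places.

1.29

Annual interest charges come to R$529,805.00.
DFL = EBIT ÷ (EBIT − I) = R$2,380,000 ÷ (R$2,380,000 − R$529,805.00) = R$2,380,000 ÷ R$1,850,195.00 = 1.2864.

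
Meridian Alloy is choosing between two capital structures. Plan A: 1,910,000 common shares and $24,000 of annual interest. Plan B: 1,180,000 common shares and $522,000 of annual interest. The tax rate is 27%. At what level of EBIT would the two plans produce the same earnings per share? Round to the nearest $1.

$1,326,986

Set EPS_A = EPS_B: (EBIT − $24,000)(1 − 0.27) ÷ 1,910,000 = (EBIT − $522,000)(1 − 0.27) ÷ 1,180,000.
Cancelling (1 − t) and cross-multiplying: 1,180,000·(EBIT − 24,000) = 1,910,000·(EBIT − 522,000).
Solving, EBIT = (522,000·1,910,000 − 24,000·1,180,000) / (1,910,000 − 1,180,000) = 968,700,000,000 / 730,000 = 1,326,986.30.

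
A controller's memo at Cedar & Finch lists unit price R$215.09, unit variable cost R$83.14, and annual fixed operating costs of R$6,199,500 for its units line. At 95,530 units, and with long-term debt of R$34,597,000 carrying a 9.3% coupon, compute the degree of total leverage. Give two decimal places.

3.95

Total contribution margin = 95,530 × R$131.95 = R$12,605,183.50.
Subtracting fixed costs: EBIT = R$12,605,183.50 − R$6,199,500 = R$6,405,683.50. Interest = R$3,217,521.00.
DOL = R$12,605,183.50 ÷ R$6,405,683.50 = 1.9678; DFL = R$6,405,683.50 ÷ R$3,188,162.50 = 2.0092.
DCL = DOL × DFL = 1.9678 × 2.0092 = 3.9537.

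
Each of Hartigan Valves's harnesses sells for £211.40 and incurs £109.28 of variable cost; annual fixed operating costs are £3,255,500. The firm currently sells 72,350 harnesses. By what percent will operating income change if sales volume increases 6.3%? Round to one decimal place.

At 72,350 units, contribution = 72,350 × £102.12 = £7,388,382.00.
Subtracting fixed costs: EBIT = £7,388,382.00 − £3,255,500 = £4,132,882.00.
So DOL = total CM / EBIT = £7,388,382.00 / £4,132,882.00 = 1.7877.
So EBIT moves 1.7877 × (+6.3%) = +11.3%.

+11.3%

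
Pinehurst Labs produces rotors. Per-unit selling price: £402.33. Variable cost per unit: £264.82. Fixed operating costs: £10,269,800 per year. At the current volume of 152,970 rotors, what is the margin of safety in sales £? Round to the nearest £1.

Each unit contributes £402.33 − £264.82 = £137.51. Break-even units = £10,269,800 ÷ £137.51 = 74,684.02; break-even revenue = 74,684.02 × £402.33 = £30,047,622.97.
Actual sales revenue = 152,970 × £402.33 = £61,544,420.10.
Margin of safety = £61,544,420.10 − £30,047,622.97 = £31,496,797.

£31,496,797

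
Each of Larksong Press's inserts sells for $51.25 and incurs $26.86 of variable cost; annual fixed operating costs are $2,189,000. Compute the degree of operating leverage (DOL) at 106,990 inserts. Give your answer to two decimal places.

Total contribution margin = 106,990 × $24.39 = $2,609,486.10.
EBIT = $2,609,486.10 − $2,189,000 = $420,486.10.
So DOL = total CM / EBIT = $2,609,486.10 / $420,486.10 = 6.2059.

6.21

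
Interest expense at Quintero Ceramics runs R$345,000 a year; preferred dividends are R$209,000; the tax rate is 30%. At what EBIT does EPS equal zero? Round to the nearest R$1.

R$643,571

Preferred dividends are paid after tax, so their pre-tax equivalent is R$209,000 ÷ (1 − 0.30) = R$298,571.43.
Financial break-even EBIT = interest + D_p ÷ (1 − t) = R$345,000 + R$298,571.43 = R$643,571.43.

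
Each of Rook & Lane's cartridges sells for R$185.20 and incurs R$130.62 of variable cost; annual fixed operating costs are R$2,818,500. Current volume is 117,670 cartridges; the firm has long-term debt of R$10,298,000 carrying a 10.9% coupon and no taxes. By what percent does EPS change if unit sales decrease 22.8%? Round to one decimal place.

-59.0%

Contribution at this volume is 117,670 × R$54.58 = R$6,422,428.60.
Subtracting fixed costs: EBIT = R$6,422,428.60 − R$2,818,500 = R$3,603,928.60.
After interest of R$1,122,482.00, pre-tax earnings = R$2,481,446.60.
DCL = total CM / (EBIT − I) = R$6,422,428.60 / R$2,481,446.60 = 2.5882.
EPS therefore changes by 2.5882 × (-22.8%) = -59.0%.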